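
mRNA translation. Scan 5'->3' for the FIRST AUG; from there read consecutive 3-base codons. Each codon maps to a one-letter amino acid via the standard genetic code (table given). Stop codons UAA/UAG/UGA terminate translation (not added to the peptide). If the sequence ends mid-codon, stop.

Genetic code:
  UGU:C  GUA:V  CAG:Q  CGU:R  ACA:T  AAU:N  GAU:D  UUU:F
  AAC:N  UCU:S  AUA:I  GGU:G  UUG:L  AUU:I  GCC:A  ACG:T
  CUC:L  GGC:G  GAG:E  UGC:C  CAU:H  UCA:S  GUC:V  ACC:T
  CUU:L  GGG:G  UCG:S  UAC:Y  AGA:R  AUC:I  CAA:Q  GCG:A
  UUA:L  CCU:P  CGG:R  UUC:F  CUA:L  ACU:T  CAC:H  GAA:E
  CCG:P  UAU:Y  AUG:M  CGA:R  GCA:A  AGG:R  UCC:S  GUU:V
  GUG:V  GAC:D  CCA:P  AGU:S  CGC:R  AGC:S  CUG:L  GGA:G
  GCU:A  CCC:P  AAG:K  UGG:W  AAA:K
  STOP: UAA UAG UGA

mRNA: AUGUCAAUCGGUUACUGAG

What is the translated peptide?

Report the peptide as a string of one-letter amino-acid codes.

Answer: MSIGY

Derivation:
start AUG at pos 0
pos 0: AUG -> M; peptide=M
pos 3: UCA -> S; peptide=MS
pos 6: AUC -> I; peptide=MSI
pos 9: GGU -> G; peptide=MSIG
pos 12: UAC -> Y; peptide=MSIGY
pos 15: UGA -> STOP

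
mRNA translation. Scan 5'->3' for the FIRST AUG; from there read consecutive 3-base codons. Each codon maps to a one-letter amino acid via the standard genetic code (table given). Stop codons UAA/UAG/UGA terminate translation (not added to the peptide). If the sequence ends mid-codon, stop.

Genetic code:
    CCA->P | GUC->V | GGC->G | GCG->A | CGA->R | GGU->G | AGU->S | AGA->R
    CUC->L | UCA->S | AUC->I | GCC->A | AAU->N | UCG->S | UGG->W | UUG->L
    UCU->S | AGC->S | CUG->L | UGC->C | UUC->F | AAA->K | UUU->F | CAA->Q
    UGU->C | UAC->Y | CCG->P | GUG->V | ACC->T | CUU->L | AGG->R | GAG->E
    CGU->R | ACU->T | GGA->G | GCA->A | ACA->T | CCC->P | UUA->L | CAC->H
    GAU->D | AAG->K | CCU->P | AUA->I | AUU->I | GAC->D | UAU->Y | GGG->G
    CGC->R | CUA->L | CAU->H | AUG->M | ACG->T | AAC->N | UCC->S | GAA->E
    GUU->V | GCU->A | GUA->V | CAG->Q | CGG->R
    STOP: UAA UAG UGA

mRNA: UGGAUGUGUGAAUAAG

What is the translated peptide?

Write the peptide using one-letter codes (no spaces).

start AUG at pos 3
pos 3: AUG -> M; peptide=M
pos 6: UGU -> C; peptide=MC
pos 9: GAA -> E; peptide=MCE
pos 12: UAA -> STOP

Answer: MCE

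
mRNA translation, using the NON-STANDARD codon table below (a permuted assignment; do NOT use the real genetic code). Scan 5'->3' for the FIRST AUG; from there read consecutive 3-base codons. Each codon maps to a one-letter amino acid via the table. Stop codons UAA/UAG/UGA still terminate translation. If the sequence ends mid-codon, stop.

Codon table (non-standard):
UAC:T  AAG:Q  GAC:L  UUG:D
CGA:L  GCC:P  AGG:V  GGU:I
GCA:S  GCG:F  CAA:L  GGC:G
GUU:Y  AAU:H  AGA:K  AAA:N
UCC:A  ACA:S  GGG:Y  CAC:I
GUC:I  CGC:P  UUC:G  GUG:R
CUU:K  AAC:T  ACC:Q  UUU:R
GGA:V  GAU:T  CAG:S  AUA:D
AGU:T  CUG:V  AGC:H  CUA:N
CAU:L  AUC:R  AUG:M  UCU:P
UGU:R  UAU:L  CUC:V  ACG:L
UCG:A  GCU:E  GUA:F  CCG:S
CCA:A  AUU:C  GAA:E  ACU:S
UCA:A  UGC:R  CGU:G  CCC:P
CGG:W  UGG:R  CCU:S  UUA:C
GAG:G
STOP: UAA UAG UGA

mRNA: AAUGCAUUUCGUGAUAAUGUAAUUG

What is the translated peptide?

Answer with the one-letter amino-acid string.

Answer: MLGRDM

Derivation:
start AUG at pos 1
pos 1: AUG -> M; peptide=M
pos 4: CAU -> L; peptide=ML
pos 7: UUC -> G; peptide=MLG
pos 10: GUG -> R; peptide=MLGR
pos 13: AUA -> D; peptide=MLGRD
pos 16: AUG -> M; peptide=MLGRDM
pos 19: UAA -> STOP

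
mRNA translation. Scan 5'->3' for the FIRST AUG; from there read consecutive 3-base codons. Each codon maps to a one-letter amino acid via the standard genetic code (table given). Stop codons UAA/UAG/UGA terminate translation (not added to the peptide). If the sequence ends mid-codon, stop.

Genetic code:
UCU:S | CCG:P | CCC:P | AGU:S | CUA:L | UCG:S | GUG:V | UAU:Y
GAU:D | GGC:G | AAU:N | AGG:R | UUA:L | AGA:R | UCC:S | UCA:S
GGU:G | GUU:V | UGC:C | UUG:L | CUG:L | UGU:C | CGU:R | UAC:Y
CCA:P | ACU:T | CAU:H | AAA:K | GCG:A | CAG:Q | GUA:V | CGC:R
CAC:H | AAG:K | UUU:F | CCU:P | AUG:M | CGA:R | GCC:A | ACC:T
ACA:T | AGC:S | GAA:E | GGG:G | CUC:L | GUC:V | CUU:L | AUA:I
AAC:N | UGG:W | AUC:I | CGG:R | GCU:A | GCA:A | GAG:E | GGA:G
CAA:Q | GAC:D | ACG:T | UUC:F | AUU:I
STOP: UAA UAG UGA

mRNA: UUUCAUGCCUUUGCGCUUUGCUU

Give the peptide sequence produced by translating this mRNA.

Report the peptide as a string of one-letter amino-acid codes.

start AUG at pos 4
pos 4: AUG -> M; peptide=M
pos 7: CCU -> P; peptide=MP
pos 10: UUG -> L; peptide=MPL
pos 13: CGC -> R; peptide=MPLR
pos 16: UUU -> F; peptide=MPLRF
pos 19: GCU -> A; peptide=MPLRFA
pos 22: only 1 nt remain (<3), stop (end of mRNA)

Answer: MPLRFA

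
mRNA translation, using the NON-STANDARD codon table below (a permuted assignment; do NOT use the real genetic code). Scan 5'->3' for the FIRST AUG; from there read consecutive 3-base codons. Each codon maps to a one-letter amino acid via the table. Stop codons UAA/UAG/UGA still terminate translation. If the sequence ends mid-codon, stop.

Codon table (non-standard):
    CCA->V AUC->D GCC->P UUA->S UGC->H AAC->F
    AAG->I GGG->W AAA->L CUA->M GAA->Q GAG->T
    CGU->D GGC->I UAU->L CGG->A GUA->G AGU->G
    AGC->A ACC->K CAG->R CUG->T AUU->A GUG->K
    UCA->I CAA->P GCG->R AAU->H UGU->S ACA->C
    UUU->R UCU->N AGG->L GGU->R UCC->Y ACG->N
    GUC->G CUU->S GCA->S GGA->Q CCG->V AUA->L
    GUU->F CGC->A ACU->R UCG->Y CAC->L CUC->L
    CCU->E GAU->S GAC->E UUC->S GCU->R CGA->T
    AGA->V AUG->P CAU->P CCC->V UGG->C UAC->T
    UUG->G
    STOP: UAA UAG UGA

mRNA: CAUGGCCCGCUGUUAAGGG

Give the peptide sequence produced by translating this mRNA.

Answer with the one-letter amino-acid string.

Answer: PPAS

Derivation:
start AUG at pos 1
pos 1: AUG -> P; peptide=P
pos 4: GCC -> P; peptide=PP
pos 7: CGC -> A; peptide=PPA
pos 10: UGU -> S; peptide=PPAS
pos 13: UAA -> STOP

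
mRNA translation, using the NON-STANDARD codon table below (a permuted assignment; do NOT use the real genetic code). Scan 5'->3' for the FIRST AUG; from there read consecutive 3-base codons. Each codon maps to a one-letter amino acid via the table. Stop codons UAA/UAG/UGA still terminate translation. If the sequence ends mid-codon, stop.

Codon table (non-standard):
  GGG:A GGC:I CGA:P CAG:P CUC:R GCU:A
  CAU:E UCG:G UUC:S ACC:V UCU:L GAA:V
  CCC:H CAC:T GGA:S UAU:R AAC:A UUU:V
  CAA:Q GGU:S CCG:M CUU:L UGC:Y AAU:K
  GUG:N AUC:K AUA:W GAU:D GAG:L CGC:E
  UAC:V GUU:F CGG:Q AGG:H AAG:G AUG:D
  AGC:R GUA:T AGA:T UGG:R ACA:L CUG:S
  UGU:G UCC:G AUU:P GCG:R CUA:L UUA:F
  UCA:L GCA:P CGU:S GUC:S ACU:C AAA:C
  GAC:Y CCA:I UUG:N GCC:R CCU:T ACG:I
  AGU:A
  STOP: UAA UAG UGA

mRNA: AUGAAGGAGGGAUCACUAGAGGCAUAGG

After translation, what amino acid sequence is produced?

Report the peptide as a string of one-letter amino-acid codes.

Answer: DGLSLLLP

Derivation:
start AUG at pos 0
pos 0: AUG -> D; peptide=D
pos 3: AAG -> G; peptide=DG
pos 6: GAG -> L; peptide=DGL
pos 9: GGA -> S; peptide=DGLS
pos 12: UCA -> L; peptide=DGLSL
pos 15: CUA -> L; peptide=DGLSLL
pos 18: GAG -> L; peptide=DGLSLLL
pos 21: GCA -> P; peptide=DGLSLLLP
pos 24: UAG -> STOP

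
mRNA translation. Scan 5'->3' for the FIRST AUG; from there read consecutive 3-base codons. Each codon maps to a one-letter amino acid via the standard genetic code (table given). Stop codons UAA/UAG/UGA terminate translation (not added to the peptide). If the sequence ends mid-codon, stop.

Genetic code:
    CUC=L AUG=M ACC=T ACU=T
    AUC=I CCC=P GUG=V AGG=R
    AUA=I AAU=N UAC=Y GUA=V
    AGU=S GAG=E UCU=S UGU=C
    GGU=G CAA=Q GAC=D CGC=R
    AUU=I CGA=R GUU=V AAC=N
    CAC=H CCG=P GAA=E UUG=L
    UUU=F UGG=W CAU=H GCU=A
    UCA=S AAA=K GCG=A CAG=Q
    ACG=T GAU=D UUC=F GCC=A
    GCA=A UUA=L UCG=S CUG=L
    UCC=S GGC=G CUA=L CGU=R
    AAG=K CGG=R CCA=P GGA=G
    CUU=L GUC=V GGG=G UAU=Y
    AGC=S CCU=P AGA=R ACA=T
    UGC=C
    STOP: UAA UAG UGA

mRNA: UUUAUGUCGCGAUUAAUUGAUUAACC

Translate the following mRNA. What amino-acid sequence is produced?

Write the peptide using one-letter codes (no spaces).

Answer: MSRLID

Derivation:
start AUG at pos 3
pos 3: AUG -> M; peptide=M
pos 6: UCG -> S; peptide=MS
pos 9: CGA -> R; peptide=MSR
pos 12: UUA -> L; peptide=MSRL
pos 15: AUU -> I; peptide=MSRLI
pos 18: GAU -> D; peptide=MSRLID
pos 21: UAA -> STOP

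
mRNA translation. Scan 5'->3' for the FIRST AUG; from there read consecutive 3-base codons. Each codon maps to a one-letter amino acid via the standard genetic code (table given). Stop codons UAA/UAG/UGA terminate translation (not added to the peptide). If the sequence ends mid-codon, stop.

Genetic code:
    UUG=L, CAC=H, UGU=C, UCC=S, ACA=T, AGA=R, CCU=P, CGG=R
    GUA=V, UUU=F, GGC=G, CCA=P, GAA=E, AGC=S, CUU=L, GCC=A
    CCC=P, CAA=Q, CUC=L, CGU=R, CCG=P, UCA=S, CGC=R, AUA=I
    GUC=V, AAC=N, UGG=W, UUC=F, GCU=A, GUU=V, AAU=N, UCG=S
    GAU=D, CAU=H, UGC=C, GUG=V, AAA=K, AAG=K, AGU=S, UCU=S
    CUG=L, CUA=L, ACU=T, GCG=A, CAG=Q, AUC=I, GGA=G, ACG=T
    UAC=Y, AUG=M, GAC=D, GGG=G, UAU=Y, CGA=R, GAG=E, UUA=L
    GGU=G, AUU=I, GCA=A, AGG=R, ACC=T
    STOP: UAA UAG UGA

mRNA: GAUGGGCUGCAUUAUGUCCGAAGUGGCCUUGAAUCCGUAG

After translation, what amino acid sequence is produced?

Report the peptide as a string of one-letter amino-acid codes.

Answer: MGCIMSEVALNP

Derivation:
start AUG at pos 1
pos 1: AUG -> M; peptide=M
pos 4: GGC -> G; peptide=MG
pos 7: UGC -> C; peptide=MGC
pos 10: AUU -> I; peptide=MGCI
pos 13: AUG -> M; peptide=MGCIM
pos 16: UCC -> S; peptide=MGCIMS
pos 19: GAA -> E; peptide=MGCIMSE
pos 22: GUG -> V; peptide=MGCIMSEV
pos 25: GCC -> A; peptide=MGCIMSEVA
pos 28: UUG -> L; peptide=MGCIMSEVAL
pos 31: AAU -> N; peptide=MGCIMSEVALN
pos 34: CCG -> P; peptide=MGCIMSEVALNP
pos 37: UAG -> STOP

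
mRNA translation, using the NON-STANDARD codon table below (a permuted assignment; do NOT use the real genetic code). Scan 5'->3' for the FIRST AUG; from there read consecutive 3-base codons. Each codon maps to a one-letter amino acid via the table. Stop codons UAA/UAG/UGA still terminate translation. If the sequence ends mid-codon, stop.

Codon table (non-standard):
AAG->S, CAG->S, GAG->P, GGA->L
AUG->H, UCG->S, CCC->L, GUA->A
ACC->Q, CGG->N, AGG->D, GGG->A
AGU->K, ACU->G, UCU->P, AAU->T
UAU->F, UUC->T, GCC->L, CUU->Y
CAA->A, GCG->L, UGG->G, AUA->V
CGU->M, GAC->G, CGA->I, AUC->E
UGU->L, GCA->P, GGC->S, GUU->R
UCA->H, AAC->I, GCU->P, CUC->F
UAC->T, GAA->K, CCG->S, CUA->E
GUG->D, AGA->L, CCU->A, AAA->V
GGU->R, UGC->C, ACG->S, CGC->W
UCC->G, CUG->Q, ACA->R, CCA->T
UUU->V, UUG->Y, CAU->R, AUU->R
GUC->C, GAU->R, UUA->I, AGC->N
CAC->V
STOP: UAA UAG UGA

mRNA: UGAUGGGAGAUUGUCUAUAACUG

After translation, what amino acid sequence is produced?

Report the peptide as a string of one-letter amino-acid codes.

Answer: HLRLE

Derivation:
start AUG at pos 2
pos 2: AUG -> H; peptide=H
pos 5: GGA -> L; peptide=HL
pos 8: GAU -> R; peptide=HLR
pos 11: UGU -> L; peptide=HLRL
pos 14: CUA -> E; peptide=HLRLE
pos 17: UAA -> STOP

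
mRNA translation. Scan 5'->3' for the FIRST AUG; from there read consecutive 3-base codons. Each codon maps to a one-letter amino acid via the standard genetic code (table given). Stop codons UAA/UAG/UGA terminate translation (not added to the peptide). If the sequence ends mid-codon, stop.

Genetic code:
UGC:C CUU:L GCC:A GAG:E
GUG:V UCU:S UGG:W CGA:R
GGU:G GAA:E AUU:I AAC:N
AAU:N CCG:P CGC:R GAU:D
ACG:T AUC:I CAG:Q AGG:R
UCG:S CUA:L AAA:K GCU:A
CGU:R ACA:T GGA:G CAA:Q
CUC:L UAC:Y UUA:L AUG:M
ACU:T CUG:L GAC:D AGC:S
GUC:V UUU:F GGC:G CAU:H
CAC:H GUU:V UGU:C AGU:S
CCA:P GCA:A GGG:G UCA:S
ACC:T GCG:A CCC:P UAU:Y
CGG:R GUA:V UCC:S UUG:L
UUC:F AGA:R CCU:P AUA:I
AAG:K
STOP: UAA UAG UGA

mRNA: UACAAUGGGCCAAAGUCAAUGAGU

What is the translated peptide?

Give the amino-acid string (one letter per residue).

start AUG at pos 4
pos 4: AUG -> M; peptide=M
pos 7: GGC -> G; peptide=MG
pos 10: CAA -> Q; peptide=MGQ
pos 13: AGU -> S; peptide=MGQS
pos 16: CAA -> Q; peptide=MGQSQ
pos 19: UGA -> STOP

Answer: MGQSQ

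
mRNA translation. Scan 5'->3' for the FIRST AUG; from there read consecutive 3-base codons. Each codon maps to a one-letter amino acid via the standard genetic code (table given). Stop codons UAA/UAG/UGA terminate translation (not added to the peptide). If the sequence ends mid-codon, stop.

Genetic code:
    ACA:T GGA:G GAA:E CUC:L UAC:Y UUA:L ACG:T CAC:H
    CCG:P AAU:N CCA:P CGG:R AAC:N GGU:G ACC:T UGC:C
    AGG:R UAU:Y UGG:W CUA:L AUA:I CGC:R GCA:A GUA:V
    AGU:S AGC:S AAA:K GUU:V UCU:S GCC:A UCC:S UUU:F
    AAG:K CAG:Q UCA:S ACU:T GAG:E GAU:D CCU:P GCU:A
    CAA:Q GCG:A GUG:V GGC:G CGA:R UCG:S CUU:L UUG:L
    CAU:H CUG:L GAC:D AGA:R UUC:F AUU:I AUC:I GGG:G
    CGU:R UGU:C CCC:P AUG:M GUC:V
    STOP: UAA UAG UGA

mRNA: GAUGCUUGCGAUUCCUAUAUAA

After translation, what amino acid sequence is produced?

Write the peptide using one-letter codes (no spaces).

Answer: MLAIPI

Derivation:
start AUG at pos 1
pos 1: AUG -> M; peptide=M
pos 4: CUU -> L; peptide=ML
pos 7: GCG -> A; peptide=MLA
pos 10: AUU -> I; peptide=MLAI
pos 13: CCU -> P; peptide=MLAIP
pos 16: AUA -> I; peptide=MLAIPI
pos 19: UAA -> STOP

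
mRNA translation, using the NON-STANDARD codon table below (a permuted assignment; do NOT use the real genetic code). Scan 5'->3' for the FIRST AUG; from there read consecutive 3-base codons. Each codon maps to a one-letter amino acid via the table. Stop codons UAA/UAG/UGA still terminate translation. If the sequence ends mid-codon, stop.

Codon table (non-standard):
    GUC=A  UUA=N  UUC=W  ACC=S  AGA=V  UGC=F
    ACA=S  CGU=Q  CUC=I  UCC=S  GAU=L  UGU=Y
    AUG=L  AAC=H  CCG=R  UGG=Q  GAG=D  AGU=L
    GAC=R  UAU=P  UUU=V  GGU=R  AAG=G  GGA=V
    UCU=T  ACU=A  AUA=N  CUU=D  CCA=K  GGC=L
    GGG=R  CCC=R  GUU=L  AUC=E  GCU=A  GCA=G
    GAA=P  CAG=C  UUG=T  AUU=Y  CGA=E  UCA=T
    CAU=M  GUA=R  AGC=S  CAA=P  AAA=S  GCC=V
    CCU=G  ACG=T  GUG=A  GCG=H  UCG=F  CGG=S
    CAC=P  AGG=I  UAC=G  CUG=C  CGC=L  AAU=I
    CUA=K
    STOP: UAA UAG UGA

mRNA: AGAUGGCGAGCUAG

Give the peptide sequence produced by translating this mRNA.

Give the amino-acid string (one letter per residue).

Answer: LHS

Derivation:
start AUG at pos 2
pos 2: AUG -> L; peptide=L
pos 5: GCG -> H; peptide=LH
pos 8: AGC -> S; peptide=LHS
pos 11: UAG -> STOP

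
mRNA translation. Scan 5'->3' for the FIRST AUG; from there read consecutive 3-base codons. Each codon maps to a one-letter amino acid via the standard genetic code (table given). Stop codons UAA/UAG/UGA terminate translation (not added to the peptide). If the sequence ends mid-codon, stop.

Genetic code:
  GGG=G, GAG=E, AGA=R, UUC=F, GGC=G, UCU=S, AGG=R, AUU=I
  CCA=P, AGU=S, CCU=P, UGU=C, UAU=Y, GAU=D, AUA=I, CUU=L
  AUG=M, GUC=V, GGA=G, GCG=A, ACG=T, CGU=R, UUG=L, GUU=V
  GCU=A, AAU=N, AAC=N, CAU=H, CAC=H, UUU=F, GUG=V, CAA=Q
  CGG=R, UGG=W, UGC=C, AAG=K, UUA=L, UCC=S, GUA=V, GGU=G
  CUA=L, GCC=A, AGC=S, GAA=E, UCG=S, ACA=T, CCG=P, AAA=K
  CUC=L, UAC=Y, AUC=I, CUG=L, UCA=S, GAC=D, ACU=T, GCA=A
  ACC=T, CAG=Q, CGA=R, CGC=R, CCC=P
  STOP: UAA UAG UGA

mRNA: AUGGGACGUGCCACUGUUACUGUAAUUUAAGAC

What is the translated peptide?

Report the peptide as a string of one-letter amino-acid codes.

Answer: MGRATVTVI

Derivation:
start AUG at pos 0
pos 0: AUG -> M; peptide=M
pos 3: GGA -> G; peptide=MG
pos 6: CGU -> R; peptide=MGR
pos 9: GCC -> A; peptide=MGRA
pos 12: ACU -> T; peptide=MGRAT
pos 15: GUU -> V; peptide=MGRATV
pos 18: ACU -> T; peptide=MGRATVT
pos 21: GUA -> V; peptide=MGRATVTV
pos 24: AUU -> I; peptide=MGRATVTVI
pos 27: UAA -> STOP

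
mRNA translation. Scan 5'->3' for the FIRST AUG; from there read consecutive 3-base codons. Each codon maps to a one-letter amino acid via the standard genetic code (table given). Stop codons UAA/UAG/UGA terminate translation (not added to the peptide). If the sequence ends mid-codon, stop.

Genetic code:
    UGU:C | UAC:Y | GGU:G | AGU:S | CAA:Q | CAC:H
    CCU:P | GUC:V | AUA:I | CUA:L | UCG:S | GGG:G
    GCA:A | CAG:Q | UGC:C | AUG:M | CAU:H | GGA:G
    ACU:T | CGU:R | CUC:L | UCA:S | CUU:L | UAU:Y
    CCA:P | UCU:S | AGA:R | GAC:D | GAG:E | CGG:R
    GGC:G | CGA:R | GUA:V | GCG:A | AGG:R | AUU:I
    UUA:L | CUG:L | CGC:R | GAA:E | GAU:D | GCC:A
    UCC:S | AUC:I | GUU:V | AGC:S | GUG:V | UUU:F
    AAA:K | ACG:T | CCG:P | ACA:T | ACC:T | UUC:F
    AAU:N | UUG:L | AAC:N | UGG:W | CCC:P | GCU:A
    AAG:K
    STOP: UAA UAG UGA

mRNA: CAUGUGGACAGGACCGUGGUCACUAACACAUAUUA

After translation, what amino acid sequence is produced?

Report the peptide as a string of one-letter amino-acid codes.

start AUG at pos 1
pos 1: AUG -> M; peptide=M
pos 4: UGG -> W; peptide=MW
pos 7: ACA -> T; peptide=MWT
pos 10: GGA -> G; peptide=MWTG
pos 13: CCG -> P; peptide=MWTGP
pos 16: UGG -> W; peptide=MWTGPW
pos 19: UCA -> S; peptide=MWTGPWS
pos 22: CUA -> L; peptide=MWTGPWSL
pos 25: ACA -> T; peptide=MWTGPWSLT
pos 28: CAU -> H; peptide=MWTGPWSLTH
pos 31: AUU -> I; peptide=MWTGPWSLTHI
pos 34: only 1 nt remain (<3), stop (end of mRNA)

Answer: MWTGPWSLTHI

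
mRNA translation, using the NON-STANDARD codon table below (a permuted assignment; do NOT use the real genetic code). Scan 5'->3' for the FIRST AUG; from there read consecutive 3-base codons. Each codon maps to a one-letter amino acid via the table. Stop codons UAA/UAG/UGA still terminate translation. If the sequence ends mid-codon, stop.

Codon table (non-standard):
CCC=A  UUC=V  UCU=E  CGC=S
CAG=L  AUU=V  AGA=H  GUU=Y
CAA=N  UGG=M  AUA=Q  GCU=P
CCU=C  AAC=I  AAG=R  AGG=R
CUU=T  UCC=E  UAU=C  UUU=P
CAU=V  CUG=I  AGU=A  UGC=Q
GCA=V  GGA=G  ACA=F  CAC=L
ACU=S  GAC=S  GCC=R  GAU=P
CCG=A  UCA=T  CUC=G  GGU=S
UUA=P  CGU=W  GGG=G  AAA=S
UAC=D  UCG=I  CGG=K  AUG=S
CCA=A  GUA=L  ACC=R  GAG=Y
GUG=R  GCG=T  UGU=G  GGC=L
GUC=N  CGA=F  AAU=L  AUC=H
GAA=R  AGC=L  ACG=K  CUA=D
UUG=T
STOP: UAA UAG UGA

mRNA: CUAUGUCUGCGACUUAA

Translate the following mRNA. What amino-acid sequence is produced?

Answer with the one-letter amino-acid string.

Answer: SETS

Derivation:
start AUG at pos 2
pos 2: AUG -> S; peptide=S
pos 5: UCU -> E; peptide=SE
pos 8: GCG -> T; peptide=SET
pos 11: ACU -> S; peptide=SETS
pos 14: UAA -> STOP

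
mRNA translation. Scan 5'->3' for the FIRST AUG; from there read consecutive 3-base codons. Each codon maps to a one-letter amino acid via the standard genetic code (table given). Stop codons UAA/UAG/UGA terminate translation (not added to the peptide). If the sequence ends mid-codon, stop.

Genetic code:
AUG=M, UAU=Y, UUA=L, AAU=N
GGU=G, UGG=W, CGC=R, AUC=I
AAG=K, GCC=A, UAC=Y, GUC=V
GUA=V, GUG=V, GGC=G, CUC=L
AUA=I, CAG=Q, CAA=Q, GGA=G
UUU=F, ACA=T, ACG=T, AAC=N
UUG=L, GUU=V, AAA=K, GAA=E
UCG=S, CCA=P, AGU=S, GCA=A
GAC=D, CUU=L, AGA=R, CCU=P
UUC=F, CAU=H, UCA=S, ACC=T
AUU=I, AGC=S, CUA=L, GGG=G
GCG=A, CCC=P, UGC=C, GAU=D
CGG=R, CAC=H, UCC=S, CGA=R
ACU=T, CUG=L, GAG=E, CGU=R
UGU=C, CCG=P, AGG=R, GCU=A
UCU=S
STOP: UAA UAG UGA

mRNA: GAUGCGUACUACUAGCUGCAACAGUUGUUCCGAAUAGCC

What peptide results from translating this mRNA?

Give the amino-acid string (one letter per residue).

start AUG at pos 1
pos 1: AUG -> M; peptide=M
pos 4: CGU -> R; peptide=MR
pos 7: ACU -> T; peptide=MRT
pos 10: ACU -> T; peptide=MRTT
pos 13: AGC -> S; peptide=MRTTS
pos 16: UGC -> C; peptide=MRTTSC
pos 19: AAC -> N; peptide=MRTTSCN
pos 22: AGU -> S; peptide=MRTTSCNS
pos 25: UGU -> C; peptide=MRTTSCNSC
pos 28: UCC -> S; peptide=MRTTSCNSCS
pos 31: GAA -> E; peptide=MRTTSCNSCSE
pos 34: UAG -> STOP

Answer: MRTTSCNSCSE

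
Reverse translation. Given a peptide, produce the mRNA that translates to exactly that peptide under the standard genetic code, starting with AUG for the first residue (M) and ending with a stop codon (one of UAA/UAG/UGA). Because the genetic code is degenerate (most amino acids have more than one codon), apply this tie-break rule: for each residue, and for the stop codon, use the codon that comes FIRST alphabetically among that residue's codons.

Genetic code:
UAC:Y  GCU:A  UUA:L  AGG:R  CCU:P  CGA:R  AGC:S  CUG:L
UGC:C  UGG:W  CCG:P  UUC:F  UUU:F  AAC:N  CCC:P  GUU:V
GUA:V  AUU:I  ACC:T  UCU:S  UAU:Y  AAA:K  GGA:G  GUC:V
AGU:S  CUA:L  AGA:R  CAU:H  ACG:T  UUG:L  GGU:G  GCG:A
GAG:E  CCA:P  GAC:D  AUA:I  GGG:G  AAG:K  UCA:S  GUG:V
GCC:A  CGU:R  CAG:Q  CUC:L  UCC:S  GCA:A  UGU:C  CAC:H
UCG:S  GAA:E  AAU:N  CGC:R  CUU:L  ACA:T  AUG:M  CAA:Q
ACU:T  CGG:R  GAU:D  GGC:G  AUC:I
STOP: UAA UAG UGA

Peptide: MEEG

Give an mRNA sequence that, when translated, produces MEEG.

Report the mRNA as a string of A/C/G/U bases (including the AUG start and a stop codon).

residue 1: M -> AUG (start codon)
residue 2: E codons sorted = GAA,GAG -> pick first = GAA
residue 3: E codons sorted = GAA,GAG -> pick first = GAA
residue 4: G codons sorted = GGA,GGC,GGG,GGU -> pick first = GGA
terminator: stop codons sorted = UAA,UAG,UGA -> pick first = UAA

Answer: mRNA: AUGGAAGAAGGAUAA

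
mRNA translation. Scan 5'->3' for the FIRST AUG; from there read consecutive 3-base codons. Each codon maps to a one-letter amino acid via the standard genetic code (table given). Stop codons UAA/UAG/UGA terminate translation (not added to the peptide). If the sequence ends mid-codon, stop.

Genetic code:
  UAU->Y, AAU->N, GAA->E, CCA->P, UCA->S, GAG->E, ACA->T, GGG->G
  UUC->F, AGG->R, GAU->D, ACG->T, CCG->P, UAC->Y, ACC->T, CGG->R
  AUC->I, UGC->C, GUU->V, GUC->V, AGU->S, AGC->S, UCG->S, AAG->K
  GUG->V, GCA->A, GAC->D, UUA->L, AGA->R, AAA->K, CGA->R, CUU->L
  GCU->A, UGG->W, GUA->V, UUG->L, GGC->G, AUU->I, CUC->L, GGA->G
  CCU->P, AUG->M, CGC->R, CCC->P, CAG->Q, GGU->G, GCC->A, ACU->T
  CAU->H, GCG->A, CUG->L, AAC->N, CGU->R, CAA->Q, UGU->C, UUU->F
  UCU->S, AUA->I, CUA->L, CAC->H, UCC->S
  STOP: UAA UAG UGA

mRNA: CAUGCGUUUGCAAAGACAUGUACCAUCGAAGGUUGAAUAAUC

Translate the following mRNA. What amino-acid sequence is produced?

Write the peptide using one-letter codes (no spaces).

start AUG at pos 1
pos 1: AUG -> M; peptide=M
pos 4: CGU -> R; peptide=MR
pos 7: UUG -> L; peptide=MRL
pos 10: CAA -> Q; peptide=MRLQ
pos 13: AGA -> R; peptide=MRLQR
pos 16: CAU -> H; peptide=MRLQRH
pos 19: GUA -> V; peptide=MRLQRHV
pos 22: CCA -> P; peptide=MRLQRHVP
pos 25: UCG -> S; peptide=MRLQRHVPS
pos 28: AAG -> K; peptide=MRLQRHVPSK
pos 31: GUU -> V; peptide=MRLQRHVPSKV
pos 34: GAA -> E; peptide=MRLQRHVPSKVE
pos 37: UAA -> STOP

Answer: MRLQRHVPSKVE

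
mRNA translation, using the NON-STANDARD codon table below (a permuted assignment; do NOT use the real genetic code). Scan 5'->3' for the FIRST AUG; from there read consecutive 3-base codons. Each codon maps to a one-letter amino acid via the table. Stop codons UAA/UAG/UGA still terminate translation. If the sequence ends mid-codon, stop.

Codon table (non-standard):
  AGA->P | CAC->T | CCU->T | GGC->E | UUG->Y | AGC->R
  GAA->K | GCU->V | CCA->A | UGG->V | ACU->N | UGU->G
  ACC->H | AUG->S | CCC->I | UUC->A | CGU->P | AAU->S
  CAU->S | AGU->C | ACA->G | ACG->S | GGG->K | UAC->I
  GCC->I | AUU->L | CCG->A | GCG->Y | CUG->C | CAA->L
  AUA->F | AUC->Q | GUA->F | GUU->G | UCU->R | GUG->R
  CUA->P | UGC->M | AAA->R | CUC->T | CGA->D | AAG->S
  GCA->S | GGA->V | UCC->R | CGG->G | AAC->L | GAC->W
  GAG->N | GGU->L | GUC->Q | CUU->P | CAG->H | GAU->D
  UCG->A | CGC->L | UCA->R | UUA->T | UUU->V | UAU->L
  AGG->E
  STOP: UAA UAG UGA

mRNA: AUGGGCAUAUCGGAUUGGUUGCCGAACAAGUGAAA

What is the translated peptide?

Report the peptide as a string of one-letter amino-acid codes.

Answer: SEFADVYALS

Derivation:
start AUG at pos 0
pos 0: AUG -> S; peptide=S
pos 3: GGC -> E; peptide=SE
pos 6: AUA -> F; peptide=SEF
pos 9: UCG -> A; peptide=SEFA
pos 12: GAU -> D; peptide=SEFAD
pos 15: UGG -> V; peptide=SEFADV
pos 18: UUG -> Y; peptide=SEFADVY
pos 21: CCG -> A; peptide=SEFADVYA
pos 24: AAC -> L; peptide=SEFADVYAL
pos 27: AAG -> S; peptide=SEFADVYALS
pos 30: UGA -> STOP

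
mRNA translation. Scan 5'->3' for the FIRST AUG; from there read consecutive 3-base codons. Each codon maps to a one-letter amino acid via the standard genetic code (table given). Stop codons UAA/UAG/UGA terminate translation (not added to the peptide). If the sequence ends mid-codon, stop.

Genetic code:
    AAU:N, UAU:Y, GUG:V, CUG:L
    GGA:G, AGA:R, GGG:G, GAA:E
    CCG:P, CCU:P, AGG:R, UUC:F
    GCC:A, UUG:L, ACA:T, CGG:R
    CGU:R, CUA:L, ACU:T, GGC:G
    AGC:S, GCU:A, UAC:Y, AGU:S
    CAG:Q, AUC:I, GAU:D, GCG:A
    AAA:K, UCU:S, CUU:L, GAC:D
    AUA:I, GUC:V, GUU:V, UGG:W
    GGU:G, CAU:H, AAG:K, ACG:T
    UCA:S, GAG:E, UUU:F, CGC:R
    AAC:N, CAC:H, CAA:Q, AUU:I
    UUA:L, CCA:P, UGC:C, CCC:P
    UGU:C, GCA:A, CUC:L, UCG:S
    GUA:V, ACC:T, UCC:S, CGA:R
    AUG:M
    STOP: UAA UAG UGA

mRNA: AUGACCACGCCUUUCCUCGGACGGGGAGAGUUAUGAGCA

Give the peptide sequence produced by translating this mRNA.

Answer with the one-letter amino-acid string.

start AUG at pos 0
pos 0: AUG -> M; peptide=M
pos 3: ACC -> T; peptide=MT
pos 6: ACG -> T; peptide=MTT
pos 9: CCU -> P; peptide=MTTP
pos 12: UUC -> F; peptide=MTTPF
pos 15: CUC -> L; peptide=MTTPFL
pos 18: GGA -> G; peptide=MTTPFLG
pos 21: CGG -> R; peptide=MTTPFLGR
pos 24: GGA -> G; peptide=MTTPFLGRG
pos 27: GAG -> E; peptide=MTTPFLGRGE
pos 30: UUA -> L; peptide=MTTPFLGRGEL
pos 33: UGA -> STOP

Answer: MTTPFLGRGEL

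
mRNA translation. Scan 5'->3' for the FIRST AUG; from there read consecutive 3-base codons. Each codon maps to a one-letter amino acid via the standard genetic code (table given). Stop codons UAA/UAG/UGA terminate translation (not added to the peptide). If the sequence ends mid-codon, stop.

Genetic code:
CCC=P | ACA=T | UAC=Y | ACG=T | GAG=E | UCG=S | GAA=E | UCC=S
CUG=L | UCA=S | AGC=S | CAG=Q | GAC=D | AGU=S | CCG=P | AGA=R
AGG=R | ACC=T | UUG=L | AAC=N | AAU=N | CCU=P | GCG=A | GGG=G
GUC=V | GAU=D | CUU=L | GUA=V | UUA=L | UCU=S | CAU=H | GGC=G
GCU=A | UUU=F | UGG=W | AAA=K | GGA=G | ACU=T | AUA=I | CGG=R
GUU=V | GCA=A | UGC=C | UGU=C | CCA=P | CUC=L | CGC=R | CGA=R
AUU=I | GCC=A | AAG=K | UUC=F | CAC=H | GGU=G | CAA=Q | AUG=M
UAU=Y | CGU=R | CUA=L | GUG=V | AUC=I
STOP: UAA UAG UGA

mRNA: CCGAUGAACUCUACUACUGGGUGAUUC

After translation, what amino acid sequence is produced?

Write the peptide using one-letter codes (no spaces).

Answer: MNSTTG

Derivation:
start AUG at pos 3
pos 3: AUG -> M; peptide=M
pos 6: AAC -> N; peptide=MN
pos 9: UCU -> S; peptide=MNS
pos 12: ACU -> T; peptide=MNST
pos 15: ACU -> T; peptide=MNSTT
pos 18: GGG -> G; peptide=MNSTTG
pos 21: UGA -> STOP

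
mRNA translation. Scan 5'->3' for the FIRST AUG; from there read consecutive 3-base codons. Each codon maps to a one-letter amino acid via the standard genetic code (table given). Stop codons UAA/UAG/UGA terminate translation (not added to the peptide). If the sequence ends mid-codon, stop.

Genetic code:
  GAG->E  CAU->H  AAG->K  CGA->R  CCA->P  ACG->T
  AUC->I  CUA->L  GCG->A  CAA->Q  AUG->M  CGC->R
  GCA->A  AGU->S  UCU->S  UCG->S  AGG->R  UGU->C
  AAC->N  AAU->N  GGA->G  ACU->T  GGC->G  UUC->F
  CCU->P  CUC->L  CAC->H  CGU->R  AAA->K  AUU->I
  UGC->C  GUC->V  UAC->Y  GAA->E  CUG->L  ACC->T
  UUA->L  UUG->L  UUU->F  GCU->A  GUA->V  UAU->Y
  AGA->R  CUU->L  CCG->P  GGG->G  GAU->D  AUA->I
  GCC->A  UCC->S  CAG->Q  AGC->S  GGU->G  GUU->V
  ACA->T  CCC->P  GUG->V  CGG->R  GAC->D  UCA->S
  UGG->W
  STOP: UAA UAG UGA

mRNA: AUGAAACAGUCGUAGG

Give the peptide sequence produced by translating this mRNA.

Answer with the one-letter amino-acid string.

Answer: MKQS

Derivation:
start AUG at pos 0
pos 0: AUG -> M; peptide=M
pos 3: AAA -> K; peptide=MK
pos 6: CAG -> Q; peptide=MKQ
pos 9: UCG -> S; peptide=MKQS
pos 12: UAG -> STOP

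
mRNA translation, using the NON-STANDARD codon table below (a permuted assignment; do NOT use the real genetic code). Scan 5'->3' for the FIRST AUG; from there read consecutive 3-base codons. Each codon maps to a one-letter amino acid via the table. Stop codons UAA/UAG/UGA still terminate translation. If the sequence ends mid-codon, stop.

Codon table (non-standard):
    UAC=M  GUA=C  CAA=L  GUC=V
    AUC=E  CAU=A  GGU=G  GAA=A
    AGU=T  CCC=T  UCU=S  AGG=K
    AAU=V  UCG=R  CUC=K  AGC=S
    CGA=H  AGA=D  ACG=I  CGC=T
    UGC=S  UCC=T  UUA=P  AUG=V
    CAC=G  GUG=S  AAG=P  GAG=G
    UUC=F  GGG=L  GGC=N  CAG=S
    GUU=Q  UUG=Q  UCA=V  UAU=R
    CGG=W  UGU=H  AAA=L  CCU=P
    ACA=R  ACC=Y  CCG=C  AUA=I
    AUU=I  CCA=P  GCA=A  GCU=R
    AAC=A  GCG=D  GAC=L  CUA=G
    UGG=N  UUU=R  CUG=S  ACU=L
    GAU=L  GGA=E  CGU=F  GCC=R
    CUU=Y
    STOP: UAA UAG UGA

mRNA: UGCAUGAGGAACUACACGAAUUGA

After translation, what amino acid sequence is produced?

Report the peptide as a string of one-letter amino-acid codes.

start AUG at pos 3
pos 3: AUG -> V; peptide=V
pos 6: AGG -> K; peptide=VK
pos 9: AAC -> A; peptide=VKA
pos 12: UAC -> M; peptide=VKAM
pos 15: ACG -> I; peptide=VKAMI
pos 18: AAU -> V; peptide=VKAMIV
pos 21: UGA -> STOP

Answer: VKAMIV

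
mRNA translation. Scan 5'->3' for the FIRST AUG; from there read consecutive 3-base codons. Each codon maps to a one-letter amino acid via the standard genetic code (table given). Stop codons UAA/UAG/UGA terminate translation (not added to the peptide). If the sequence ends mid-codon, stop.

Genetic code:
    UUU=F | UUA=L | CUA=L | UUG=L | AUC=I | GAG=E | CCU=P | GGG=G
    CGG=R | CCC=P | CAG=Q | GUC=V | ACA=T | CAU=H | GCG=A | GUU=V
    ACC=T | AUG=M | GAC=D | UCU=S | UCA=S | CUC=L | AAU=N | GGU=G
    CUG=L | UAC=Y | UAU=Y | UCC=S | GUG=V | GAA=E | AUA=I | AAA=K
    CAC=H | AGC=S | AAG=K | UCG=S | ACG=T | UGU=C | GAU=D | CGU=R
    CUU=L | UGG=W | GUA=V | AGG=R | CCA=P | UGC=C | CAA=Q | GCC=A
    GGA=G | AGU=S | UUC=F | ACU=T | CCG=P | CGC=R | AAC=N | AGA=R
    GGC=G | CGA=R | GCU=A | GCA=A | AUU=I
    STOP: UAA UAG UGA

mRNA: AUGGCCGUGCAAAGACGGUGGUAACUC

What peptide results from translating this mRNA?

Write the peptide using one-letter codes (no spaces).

start AUG at pos 0
pos 0: AUG -> M; peptide=M
pos 3: GCC -> A; peptide=MA
pos 6: GUG -> V; peptide=MAV
pos 9: CAA -> Q; peptide=MAVQ
pos 12: AGA -> R; peptide=MAVQR
pos 15: CGG -> R; peptide=MAVQRR
pos 18: UGG -> W; peptide=MAVQRRW
pos 21: UAA -> STOP

Answer: MAVQRRW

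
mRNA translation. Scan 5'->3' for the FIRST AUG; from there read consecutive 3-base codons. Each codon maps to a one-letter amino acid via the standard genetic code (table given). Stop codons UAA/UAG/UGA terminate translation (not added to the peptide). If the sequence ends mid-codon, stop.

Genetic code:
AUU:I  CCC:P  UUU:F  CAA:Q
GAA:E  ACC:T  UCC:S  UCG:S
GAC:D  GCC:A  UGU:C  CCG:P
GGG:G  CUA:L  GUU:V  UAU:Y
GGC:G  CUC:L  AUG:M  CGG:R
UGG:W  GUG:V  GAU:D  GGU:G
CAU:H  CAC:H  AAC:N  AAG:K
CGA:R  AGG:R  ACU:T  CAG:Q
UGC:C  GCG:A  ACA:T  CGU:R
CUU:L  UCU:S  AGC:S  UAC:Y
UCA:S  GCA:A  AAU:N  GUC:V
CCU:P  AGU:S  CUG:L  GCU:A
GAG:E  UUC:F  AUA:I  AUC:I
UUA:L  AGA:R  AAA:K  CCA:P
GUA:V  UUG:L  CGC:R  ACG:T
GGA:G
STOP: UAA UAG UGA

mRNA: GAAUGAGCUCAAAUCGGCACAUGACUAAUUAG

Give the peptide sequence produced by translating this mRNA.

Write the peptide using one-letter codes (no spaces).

start AUG at pos 2
pos 2: AUG -> M; peptide=M
pos 5: AGC -> S; peptide=MS
pos 8: UCA -> S; peptide=MSS
pos 11: AAU -> N; peptide=MSSN
pos 14: CGG -> R; peptide=MSSNR
pos 17: CAC -> H; peptide=MSSNRH
pos 20: AUG -> M; peptide=MSSNRHM
pos 23: ACU -> T; peptide=MSSNRHMT
pos 26: AAU -> N; peptide=MSSNRHMTN
pos 29: UAG -> STOP

Answer: MSSNRHMTN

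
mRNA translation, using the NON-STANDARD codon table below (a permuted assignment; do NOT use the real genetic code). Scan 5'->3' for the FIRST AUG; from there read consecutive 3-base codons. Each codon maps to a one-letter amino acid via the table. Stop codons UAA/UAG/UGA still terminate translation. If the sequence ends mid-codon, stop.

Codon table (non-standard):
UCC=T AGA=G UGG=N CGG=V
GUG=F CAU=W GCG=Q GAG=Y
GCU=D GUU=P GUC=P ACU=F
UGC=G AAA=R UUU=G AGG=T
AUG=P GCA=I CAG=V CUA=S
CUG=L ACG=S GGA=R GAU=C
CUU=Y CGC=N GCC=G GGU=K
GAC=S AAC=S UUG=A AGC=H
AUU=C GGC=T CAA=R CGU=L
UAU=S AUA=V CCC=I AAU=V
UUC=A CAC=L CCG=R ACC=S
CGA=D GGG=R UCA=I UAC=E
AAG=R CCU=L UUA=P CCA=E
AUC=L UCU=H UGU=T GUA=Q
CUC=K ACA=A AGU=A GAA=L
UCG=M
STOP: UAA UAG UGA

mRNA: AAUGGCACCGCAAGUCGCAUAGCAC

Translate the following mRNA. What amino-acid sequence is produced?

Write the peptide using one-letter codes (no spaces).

start AUG at pos 1
pos 1: AUG -> P; peptide=P
pos 4: GCA -> I; peptide=PI
pos 7: CCG -> R; peptide=PIR
pos 10: CAA -> R; peptide=PIRR
pos 13: GUC -> P; peptide=PIRRP
pos 16: GCA -> I; peptide=PIRRPI
pos 19: UAG -> STOP

Answer: PIRRPI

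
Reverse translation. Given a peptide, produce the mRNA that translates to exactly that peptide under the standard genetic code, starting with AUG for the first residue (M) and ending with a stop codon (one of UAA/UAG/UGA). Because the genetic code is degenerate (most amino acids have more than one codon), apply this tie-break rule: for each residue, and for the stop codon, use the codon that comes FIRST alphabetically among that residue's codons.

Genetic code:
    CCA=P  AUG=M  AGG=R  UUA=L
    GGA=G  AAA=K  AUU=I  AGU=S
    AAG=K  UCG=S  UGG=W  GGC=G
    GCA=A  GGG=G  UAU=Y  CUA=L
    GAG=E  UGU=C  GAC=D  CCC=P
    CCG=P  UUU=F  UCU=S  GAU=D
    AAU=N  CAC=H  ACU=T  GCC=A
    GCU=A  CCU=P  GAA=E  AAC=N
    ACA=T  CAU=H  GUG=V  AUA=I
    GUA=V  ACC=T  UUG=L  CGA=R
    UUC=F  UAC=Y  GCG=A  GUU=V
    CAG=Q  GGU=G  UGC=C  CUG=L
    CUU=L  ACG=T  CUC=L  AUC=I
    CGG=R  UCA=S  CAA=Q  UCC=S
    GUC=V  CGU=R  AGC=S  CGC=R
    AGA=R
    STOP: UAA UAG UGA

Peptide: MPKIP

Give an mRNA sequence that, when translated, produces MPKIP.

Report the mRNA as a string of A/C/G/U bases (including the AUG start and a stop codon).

Answer: mRNA: AUGCCAAAAAUACCAUAA

Derivation:
residue 1: M -> AUG (start codon)
residue 2: P codons sorted = CCA,CCC,CCG,CCU -> pick first = CCA
residue 3: K codons sorted = AAA,AAG -> pick first = AAA
residue 4: I codons sorted = AUA,AUC,AUU -> pick first = AUA
residue 5: P codons sorted = CCA,CCC,CCG,CCU -> pick first = CCA
terminator: stop codons sorted = UAA,UAG,UGA -> pick first = UAA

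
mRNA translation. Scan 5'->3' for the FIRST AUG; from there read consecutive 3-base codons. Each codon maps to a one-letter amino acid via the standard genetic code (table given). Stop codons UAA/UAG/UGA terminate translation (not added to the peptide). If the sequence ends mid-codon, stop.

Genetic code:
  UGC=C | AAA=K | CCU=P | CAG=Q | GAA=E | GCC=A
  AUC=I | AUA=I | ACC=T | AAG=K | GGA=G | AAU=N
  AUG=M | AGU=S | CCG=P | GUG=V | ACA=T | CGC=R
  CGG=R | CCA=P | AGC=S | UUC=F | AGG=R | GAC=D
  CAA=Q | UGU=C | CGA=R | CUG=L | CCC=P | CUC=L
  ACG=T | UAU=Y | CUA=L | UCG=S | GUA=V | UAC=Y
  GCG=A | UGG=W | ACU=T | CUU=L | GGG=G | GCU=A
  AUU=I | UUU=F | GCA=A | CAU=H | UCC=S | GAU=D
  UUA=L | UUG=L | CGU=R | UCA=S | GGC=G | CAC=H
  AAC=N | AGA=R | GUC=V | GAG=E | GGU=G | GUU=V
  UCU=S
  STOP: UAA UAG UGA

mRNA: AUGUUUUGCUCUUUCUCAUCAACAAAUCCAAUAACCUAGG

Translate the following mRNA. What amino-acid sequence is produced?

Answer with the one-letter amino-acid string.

Answer: MFCSFSSTNPIT

Derivation:
start AUG at pos 0
pos 0: AUG -> M; peptide=M
pos 3: UUU -> F; peptide=MF
pos 6: UGC -> C; peptide=MFC
pos 9: UCU -> S; peptide=MFCS
pos 12: UUC -> F; peptide=MFCSF
pos 15: UCA -> S; peptide=MFCSFS
pos 18: UCA -> S; peptide=MFCSFSS
pos 21: ACA -> T; peptide=MFCSFSST
pos 24: AAU -> N; peptide=MFCSFSSTN
pos 27: CCA -> P; peptide=MFCSFSSTNP
pos 30: AUA -> I; peptide=MFCSFSSTNPI
pos 33: ACC -> T; peptide=MFCSFSSTNPIT
pos 36: UAG -> STOP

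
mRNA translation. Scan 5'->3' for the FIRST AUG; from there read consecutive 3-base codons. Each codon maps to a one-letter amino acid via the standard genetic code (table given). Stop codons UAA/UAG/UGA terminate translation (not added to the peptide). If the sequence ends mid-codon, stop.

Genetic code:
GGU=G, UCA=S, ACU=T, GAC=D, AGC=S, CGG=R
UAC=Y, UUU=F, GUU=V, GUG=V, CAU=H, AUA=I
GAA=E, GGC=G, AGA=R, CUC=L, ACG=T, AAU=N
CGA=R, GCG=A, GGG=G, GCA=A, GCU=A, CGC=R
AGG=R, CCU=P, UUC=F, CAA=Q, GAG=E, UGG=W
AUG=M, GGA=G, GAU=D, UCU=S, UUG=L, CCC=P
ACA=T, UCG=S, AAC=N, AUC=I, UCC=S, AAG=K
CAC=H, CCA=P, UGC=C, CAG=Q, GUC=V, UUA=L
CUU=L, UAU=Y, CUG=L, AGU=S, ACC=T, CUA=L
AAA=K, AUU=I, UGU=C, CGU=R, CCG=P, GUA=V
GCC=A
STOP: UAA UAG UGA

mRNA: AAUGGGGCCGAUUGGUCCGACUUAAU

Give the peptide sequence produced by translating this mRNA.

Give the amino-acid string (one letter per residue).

Answer: MGPIGPT

Derivation:
start AUG at pos 1
pos 1: AUG -> M; peptide=M
pos 4: GGG -> G; peptide=MG
pos 7: CCG -> P; peptide=MGP
pos 10: AUU -> I; peptide=MGPI
pos 13: GGU -> G; peptide=MGPIG
pos 16: CCG -> P; peptide=MGPIGP
pos 19: ACU -> T; peptide=MGPIGPT
pos 22: UAA -> STOP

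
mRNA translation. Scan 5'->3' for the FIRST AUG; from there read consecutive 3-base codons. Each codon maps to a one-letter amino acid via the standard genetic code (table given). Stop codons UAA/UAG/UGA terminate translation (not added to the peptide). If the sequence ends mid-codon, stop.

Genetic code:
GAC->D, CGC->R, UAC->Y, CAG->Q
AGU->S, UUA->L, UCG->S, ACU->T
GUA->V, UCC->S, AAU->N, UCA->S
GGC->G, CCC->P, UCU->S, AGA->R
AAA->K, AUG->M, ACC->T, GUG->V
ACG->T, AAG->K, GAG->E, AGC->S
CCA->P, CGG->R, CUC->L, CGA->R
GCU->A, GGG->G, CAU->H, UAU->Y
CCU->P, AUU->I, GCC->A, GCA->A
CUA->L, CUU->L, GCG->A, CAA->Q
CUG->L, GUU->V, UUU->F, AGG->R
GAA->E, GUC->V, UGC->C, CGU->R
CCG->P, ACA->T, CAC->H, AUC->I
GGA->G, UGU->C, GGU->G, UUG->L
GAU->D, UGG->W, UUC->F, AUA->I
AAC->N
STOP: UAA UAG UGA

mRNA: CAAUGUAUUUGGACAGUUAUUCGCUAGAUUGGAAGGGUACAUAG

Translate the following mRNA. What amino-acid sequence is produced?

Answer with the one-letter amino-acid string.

Answer: MYLDSYSLDWKGT

Derivation:
start AUG at pos 2
pos 2: AUG -> M; peptide=M
pos 5: UAU -> Y; peptide=MY
pos 8: UUG -> L; peptide=MYL
pos 11: GAC -> D; peptide=MYLD
pos 14: AGU -> S; peptide=MYLDS
pos 17: UAU -> Y; peptide=MYLDSY
pos 20: UCG -> S; peptide=MYLDSYS
pos 23: CUA -> L; peptide=MYLDSYSL
pos 26: GAU -> D; peptide=MYLDSYSLD
pos 29: UGG -> W; peptide=MYLDSYSLDW
pos 32: AAG -> K; peptide=MYLDSYSLDWK
pos 35: GGU -> G; peptide=MYLDSYSLDWKG
pos 38: ACA -> T; peptide=MYLDSYSLDWKGT
pos 41: UAG -> STOP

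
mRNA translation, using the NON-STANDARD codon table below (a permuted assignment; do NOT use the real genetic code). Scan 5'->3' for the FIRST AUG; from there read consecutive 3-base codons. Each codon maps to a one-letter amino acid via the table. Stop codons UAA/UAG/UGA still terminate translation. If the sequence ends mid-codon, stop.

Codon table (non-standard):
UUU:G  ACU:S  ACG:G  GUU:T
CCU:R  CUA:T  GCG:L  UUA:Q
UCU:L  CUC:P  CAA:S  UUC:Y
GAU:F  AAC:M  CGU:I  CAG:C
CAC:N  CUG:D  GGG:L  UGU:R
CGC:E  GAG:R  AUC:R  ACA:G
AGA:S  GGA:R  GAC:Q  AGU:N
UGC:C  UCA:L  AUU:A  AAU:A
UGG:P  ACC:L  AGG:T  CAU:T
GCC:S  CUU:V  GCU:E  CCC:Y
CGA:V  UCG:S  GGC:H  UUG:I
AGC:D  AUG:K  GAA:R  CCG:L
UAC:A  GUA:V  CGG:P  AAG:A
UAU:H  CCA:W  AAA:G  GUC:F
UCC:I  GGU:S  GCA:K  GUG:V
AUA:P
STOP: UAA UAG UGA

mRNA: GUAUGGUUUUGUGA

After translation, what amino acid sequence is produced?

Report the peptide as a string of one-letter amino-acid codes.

start AUG at pos 2
pos 2: AUG -> K; peptide=K
pos 5: GUU -> T; peptide=KT
pos 8: UUG -> I; peptide=KTI
pos 11: UGA -> STOP

Answer: KTI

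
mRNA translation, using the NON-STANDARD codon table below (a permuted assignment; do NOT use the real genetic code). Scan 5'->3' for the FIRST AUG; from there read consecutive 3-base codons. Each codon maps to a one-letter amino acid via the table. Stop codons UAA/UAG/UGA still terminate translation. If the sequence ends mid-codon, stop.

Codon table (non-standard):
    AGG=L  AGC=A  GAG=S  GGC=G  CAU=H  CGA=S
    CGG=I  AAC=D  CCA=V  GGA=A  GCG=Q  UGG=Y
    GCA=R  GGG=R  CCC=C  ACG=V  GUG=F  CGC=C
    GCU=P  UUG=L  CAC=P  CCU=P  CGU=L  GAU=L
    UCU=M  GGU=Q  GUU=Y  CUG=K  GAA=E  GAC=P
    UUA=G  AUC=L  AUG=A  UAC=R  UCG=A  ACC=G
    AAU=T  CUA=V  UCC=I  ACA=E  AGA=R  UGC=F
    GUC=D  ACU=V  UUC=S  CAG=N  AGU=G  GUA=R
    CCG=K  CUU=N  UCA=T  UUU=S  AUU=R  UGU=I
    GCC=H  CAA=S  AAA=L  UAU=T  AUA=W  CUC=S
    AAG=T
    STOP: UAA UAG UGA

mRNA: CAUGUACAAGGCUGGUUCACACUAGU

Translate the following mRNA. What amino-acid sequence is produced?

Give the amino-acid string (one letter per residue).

Answer: ARTPQTP

Derivation:
start AUG at pos 1
pos 1: AUG -> A; peptide=A
pos 4: UAC -> R; peptide=AR
pos 7: AAG -> T; peptide=ART
pos 10: GCU -> P; peptide=ARTP
pos 13: GGU -> Q; peptide=ARTPQ
pos 16: UCA -> T; peptide=ARTPQT
pos 19: CAC -> P; peptide=ARTPQTP
pos 22: UAG -> STOP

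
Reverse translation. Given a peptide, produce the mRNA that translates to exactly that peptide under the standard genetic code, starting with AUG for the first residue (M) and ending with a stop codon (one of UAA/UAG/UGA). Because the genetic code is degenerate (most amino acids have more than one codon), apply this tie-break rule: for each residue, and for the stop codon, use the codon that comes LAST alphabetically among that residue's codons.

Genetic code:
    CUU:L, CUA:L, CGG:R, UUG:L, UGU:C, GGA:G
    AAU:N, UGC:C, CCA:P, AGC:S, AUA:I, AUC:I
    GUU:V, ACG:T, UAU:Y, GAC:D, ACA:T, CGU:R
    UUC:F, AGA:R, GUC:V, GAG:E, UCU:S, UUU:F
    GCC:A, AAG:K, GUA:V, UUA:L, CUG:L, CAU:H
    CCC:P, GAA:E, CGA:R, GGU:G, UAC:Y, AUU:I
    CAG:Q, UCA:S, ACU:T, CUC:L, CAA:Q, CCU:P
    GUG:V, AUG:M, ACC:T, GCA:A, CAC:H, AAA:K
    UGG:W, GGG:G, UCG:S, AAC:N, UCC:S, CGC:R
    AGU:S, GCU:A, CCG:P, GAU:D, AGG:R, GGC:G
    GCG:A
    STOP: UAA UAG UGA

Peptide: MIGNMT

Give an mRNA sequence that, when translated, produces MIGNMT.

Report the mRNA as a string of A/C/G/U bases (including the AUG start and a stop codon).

residue 1: M -> AUG (start codon)
residue 2: I codons sorted = AUA,AUC,AUU -> pick last = AUU
residue 3: G codons sorted = GGA,GGC,GGG,GGU -> pick last = GGU
residue 4: N codons sorted = AAC,AAU -> pick last = AAU
residue 5: M -> AUG (only codon)
residue 6: T codons sorted = ACA,ACC,ACG,ACU -> pick last = ACU
terminator: stop codons sorted = UAA,UAG,UGA -> pick last = UGA

Answer: mRNA: AUGAUUGGUAAUAUGACUUGA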